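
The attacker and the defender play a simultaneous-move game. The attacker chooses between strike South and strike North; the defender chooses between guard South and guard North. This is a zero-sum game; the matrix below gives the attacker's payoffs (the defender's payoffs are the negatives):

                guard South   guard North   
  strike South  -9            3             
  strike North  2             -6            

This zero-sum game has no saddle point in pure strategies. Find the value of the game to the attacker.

The defender's mix must leave the attacker indifferent between strike South and strike North.
  the attacker's payoff to strike South: q·(-9) + (1−q)·3 = -12q + 3
  the attacker's payoff to strike North: q·2 + (1−q)·(-6) = 8q - 6
  -12q + 3 = 8q - 6  ⇒  -20q = -9  ⇒  q = 9/20.
The value is the attacker's expected payoff against this mix (using strike South): (9/20)·(-9) + (11/20)·3 = -12/5.

v = -12/5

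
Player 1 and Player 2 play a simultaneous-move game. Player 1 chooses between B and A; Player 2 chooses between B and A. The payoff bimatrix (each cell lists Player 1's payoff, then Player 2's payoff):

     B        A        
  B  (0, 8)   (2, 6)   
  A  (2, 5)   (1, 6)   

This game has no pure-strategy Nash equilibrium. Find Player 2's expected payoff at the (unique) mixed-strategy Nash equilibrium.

6

In a mixed equilibrium Player 2 is indifferent between B and A; this condition fixes p.
  Player 2's payoff from B: p·8 + (1−p)·5 = 3p + 5
  Player 2's payoff from A: p·6 + (1−p)·6 = 6
  3p + 5 = 6  ⇒  3p = 1  ⇒  p = 1/3.
At equilibrium Player 2 is indifferent across columns, so Player 2's payoff equals the payoff from B: (1/3)·8 + (2/3)·5 = 6.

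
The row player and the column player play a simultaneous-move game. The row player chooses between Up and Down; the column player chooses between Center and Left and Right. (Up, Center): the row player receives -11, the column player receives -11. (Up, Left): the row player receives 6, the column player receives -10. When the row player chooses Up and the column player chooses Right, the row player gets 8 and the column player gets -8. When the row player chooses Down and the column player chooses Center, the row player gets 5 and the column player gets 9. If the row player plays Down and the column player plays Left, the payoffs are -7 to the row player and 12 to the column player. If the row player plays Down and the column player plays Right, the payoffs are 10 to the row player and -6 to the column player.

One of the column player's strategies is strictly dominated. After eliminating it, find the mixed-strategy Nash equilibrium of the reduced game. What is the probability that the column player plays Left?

q = 2/15

The column player's strategy Center is strictly dominated by Left: -10 > -11 and 12 > 9. Eliminate Center.
Set the row player's expected payoff from Up equal to that from Down:
  the row player's payoff to Up: q·6 + (1−q)·8 = -2q + 8
  the row player's payoff to Down: q·(-7) + (1−q)·10 = -17q + 10
  -2q + 8 = -17q + 10  ⇒  15q = 2  ⇒  q = 2/15.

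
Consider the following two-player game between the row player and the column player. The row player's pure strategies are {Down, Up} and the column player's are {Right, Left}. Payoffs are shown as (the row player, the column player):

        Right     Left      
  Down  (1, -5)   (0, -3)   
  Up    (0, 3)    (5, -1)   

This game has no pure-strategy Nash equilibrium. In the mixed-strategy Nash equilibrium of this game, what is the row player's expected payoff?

In a mixed equilibrium the row player is indifferent between Down and Up; this condition fixes q.
  the row player's payoff to Down: q·1 + (1−q)·0 = q
  the row player's payoff to Up: q·0 + (1−q)·5 = -5q + 5
  q = -5q + 5  ⇒  6q = 5  ⇒  q = 5/6.
At equilibrium the row player is indifferent across rows, so the row player's payoff equals the payoff from Down: (5/6)·1 + (1/6)·0 = 5/6.

5/6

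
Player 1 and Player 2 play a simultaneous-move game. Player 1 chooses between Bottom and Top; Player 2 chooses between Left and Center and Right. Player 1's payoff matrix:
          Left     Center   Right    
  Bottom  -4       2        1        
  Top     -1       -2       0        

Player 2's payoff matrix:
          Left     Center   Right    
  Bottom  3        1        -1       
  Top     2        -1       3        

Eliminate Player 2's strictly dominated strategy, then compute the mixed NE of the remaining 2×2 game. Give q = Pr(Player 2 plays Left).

Player 2's strategy Center is strictly dominated by Left: 3 > 1 and 2 > -1. Eliminate Center.
Player 2's mix must leave Player 1 indifferent between Bottom and Top.
  Player 1's expected payoff from Bottom: q·(-4) + (1−q)·1 = -5q + 1
  Player 1's expected payoff from Top: q·(-1) + (1−q)·0 = -q
  -5q + 1 = -q  ⇒  -4q = -1  ⇒  q = 1/4.

q = 1/4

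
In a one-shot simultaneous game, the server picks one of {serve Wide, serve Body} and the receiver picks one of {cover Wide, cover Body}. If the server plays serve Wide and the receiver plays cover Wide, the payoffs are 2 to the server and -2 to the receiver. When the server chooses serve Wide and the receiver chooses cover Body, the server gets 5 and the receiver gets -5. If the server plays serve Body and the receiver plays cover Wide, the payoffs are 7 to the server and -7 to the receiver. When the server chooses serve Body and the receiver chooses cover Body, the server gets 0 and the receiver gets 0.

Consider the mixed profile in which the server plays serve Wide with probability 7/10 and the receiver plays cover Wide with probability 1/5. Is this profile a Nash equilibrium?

No

Given the receiver's mix q = 1/5, the server's payoff from serve Wide is 22/5 but from serve Body is 7/5. The server strictly prefers serve Wide, so the server would not mix.
So the proposed profile is not a Nash equilibrium.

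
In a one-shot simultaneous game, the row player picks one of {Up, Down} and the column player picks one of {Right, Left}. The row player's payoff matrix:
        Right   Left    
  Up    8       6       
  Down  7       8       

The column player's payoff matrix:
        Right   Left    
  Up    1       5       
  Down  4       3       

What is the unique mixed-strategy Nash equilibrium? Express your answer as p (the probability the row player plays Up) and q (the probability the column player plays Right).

p = 1/5, q = 2/3

Set the column player's expected payoff from Right equal to that from Left:
  the column player's expected payoff from Right: p·1 + (1−p)·4 = -3p + 4
  the column player's expected payoff from Left: p·5 + (1−p)·3 = 2p + 3
  -3p + 4 = 2p + 3  ⇒  -5p = -1  ⇒  p = 1/5.
For the row player to be willing to mix, the row player must be indifferent between Up and Down, which pins down the column player's mix.
  the row player's payoff to Up: q·8 + (1−q)·6 = 2q + 6
  the row player's payoff to Down: q·7 + (1−q)·8 = -q + 8
  2q + 6 = -q + 8  ⇒  3q = 2  ⇒  q = 2/3.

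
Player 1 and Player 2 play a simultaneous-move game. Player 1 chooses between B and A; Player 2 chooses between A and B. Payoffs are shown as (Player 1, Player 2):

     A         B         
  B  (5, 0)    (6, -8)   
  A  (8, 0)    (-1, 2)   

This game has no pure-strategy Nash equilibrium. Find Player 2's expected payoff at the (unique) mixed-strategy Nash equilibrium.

In a mixed equilibrium Player 2 is indifferent between A and B; this condition fixes p.
  Player 2's expected payoff from A: p·0 + (1−p)·0 = 0
  Player 2's expected payoff from B: p·(-8) + (1−p)·2 = -10p + 2
  0 = -10p + 2  ⇒  10p = 2  ⇒  p = 1/5.
At equilibrium Player 2 is indifferent across columns, so Player 2's payoff equals the payoff from A: (1/5)·0 + (4/5)·0 = 0.

0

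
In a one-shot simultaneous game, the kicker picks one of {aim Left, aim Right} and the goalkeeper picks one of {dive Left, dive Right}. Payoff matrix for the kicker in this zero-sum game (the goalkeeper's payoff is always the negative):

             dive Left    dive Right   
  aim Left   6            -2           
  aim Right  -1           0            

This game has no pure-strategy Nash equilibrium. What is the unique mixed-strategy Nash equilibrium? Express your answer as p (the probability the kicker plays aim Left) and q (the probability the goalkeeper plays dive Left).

p = 1/9, q = 2/9

Set the goalkeeper's expected payoff from dive Left equal to that from dive Right:
  the goalkeeper's payoff from dive Left: p·(-6) + (1−p)·1 = -7p + 1
  the goalkeeper's payoff from dive Right: p·2 + (1−p)·0 = 2p
  -7p + 1 = 2p  ⇒  -9p = -1  ⇒  p = 1/9.
Set the kicker's expected payoff from aim Left equal to that from aim Right:
  the kicker's expected payoff from aim Left: q·6 + (1−q)·(-2) = 8q - 2
  the kicker's expected payoff from aim Right: q·(-1) + (1−q)·0 = -q
  8q - 2 = -q  ⇒  9q = 2  ⇒  q = 2/9.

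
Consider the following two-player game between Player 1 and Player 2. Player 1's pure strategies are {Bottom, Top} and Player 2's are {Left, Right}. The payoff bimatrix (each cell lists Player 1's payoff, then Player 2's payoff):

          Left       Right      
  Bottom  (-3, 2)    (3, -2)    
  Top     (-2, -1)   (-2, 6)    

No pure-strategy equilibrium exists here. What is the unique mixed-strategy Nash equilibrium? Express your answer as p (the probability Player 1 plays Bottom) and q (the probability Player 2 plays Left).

In a mixed equilibrium Player 2 is indifferent between Left and Right; this condition fixes p.
  Player 2's expected payoff from Left: p·2 + (1−p)·(-1) = 3p - 1
  Player 2's expected payoff from Right: p·(-2) + (1−p)·6 = -8p + 6
  3p - 1 = -8p + 6  ⇒  11p = 7  ⇒  p = 7/11.
In a mixed equilibrium Player 1 is indifferent between Bottom and Top; this condition fixes q.
  Player 1's payoff to Bottom: q·(-3) + (1−q)·3 = -6q + 3
  Player 1's payoff to Top: q·(-2) + (1−q)·(-2) = -2
  -6q + 3 = -2  ⇒  -6q = -5  ⇒  q = 5/6.

p = 7/11, q = 5/6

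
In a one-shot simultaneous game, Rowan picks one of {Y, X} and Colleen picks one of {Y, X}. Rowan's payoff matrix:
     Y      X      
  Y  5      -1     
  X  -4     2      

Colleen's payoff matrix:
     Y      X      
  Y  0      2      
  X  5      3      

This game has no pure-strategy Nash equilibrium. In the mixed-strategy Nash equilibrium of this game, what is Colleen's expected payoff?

In a mixed equilibrium Colleen is indifferent between Y and X; this condition fixes p.
  Colleen's payoff to Y: p·0 + (1−p)·5 = -5p + 5
  Colleen's payoff to X: p·2 + (1−p)·3 = -p + 3
  -5p + 5 = -p + 3  ⇒  -4p = -2  ⇒  p = 1/2.
At equilibrium Colleen is indifferent across columns, so Colleen's payoff equals the payoff from Y: (1/2)·0 + (1/2)·5 = 5/2.

5/2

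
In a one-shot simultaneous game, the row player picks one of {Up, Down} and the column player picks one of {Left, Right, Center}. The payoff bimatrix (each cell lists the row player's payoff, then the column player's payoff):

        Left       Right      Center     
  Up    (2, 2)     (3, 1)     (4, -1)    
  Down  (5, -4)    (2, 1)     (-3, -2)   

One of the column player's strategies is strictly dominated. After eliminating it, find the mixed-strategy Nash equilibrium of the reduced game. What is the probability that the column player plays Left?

The column player's strategy Center is strictly dominated by Right: 1 > -1 and 1 > -2. Eliminate Center.
Set the row player's expected payoff from Up equal to that from Down:
  the row player's expected payoff from Up: q·2 + (1−q)·3 = -q + 3
  the row player's expected payoff from Down: q·5 + (1−q)·2 = 3q + 2
  -q + 3 = 3q + 2  ⇒  -4q = -1  ⇒  q = 1/4.

q = 1/4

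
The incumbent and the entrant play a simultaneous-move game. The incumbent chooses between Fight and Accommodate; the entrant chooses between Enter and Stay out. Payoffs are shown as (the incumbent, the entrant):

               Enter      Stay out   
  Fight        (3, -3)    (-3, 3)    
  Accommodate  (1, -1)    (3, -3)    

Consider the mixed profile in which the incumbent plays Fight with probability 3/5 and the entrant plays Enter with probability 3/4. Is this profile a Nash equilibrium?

No

Given the incumbent's mix p = 3/5, the entrant's payoff from Enter is -11/5 but from Stay out is 3/5. The entrant strictly prefers Stay out, so the entrant would not mix.
So the proposed profile is not a Nash equilibrium.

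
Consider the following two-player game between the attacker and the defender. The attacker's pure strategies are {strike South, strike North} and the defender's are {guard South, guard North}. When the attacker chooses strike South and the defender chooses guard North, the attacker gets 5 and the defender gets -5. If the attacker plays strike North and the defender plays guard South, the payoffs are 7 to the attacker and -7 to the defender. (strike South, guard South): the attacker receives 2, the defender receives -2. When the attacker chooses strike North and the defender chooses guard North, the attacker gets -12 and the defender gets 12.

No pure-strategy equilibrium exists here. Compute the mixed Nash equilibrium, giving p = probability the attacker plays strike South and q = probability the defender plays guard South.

p = 19/22, q = 17/22

Set the defender's expected payoff from guard South equal to that from guard North:
  the defender's payoff to guard South: p·(-2) + (1−p)·(-7) = 5p - 7
  the defender's payoff to guard North: p·(-5) + (1−p)·12 = -17p + 12
  5p - 7 = -17p + 12  ⇒  22p = 19  ⇒  p = 19/22.
In a mixed equilibrium the attacker is indifferent between strike South and strike North; this condition fixes q.
  the attacker's expected payoff from strike South: q·2 + (1−q)·5 = -3q + 5
  the attacker's expected payoff from strike North: q·7 + (1−q)·(-12) = 19q - 12
  -3q + 5 = 19q - 12  ⇒  -22q = -17  ⇒  q = 17/22.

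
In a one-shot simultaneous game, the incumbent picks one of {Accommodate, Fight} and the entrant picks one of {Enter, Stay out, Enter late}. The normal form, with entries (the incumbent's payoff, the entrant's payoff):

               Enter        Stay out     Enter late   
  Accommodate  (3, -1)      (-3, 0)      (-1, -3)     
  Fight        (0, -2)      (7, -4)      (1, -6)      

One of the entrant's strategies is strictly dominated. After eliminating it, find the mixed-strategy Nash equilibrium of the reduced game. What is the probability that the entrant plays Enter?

The entrant's strategy Enter late is strictly dominated by Stay out: 0 > -3 and -4 > -6. Eliminate Enter late.
Set the incumbent's expected payoff from Accommodate equal to that from Fight:
  the incumbent's payoff from Accommodate: q·3 + (1−q)·(-3) = 6q - 3
  the incumbent's payoff from Fight: q·0 + (1−q)·7 = -7q + 7
  6q - 3 = -7q + 7  ⇒  13q = 10  ⇒  q = 10/13.

q = 10/13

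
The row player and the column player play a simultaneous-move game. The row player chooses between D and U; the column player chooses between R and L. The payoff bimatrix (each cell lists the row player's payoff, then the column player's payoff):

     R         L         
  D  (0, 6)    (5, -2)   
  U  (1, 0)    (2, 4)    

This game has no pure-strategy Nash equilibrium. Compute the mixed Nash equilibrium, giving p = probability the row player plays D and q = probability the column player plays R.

The row player's mix must leave the column player indifferent between R and L.
  the column player's payoff to R: p·6 + (1−p)·0 = 6p
  the column player's payoff to L: p·(-2) + (1−p)·4 = -6p + 4
  6p = -6p + 4  ⇒  12p = 4  ⇒  p = 1/3.
The row player's indifference between D and U determines the column player's mixing probability q:
  the row player's payoff from D: q·0 + (1−q)·5 = -5q + 5
  the row player's payoff from U: q·1 + (1−q)·2 = -q + 2
  -5q + 5 = -q + 2  ⇒  -4q = -3  ⇒  q = 3/4.

p = 1/3, q = 3/4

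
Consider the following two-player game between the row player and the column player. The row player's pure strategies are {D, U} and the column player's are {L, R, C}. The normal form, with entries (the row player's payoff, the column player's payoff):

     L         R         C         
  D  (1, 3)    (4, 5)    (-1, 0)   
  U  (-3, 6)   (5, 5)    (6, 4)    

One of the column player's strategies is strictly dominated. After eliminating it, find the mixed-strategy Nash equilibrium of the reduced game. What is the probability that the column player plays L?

q = 1/5

The column player's strategy C is strictly dominated by L: 3 > 0 and 6 > 4. Eliminate C.
For the row player to be willing to mix, the row player must be indifferent between D and U, which pins down the column player's mix.
  the row player's payoff to D: q·1 + (1−q)·4 = -3q + 4
  the row player's payoff to U: q·(-3) + (1−q)·5 = -8q + 5
  -3q + 4 = -8q + 5  ⇒  5q = 1  ⇒  q = 1/5.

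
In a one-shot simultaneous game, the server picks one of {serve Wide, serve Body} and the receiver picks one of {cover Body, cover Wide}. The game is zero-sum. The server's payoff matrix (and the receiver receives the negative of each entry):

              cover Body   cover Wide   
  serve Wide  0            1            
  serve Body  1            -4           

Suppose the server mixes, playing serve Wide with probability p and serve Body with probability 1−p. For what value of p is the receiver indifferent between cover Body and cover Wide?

In a mixed equilibrium the receiver is indifferent between cover Body and cover Wide; this condition fixes p.
  the receiver's payoff to cover Body: p·0 + (1−p)·(-1) = p - 1
  the receiver's payoff to cover Wide: p·(-1) + (1−p)·4 = -5p + 4
  p - 1 = -5p + 4  ⇒  6p = 5  ⇒  p = 5/6.

p = 5/6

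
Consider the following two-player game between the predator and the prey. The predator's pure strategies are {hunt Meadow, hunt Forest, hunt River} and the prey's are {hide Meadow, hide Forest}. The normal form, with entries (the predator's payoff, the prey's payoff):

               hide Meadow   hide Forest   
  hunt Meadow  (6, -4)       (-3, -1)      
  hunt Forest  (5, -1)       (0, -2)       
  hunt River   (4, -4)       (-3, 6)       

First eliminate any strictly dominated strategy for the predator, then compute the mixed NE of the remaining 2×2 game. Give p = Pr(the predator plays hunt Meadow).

p = 1/4

The predator's strategy hunt River is strictly dominated by hunt Forest: 5 > 4 and 0 > -3. Eliminate hunt River.
Set the prey's expected payoff from hide Meadow equal to that from hide Forest:
  the prey's expected payoff from hide Meadow: p·(-4) + (1−p)·(-1) = -3p - 1
  the prey's expected payoff from hide Forest: p·(-1) + (1−p)·(-2) = p - 2
  -3p - 1 = p - 2  ⇒  -4p = -1  ⇒  p = 1/4.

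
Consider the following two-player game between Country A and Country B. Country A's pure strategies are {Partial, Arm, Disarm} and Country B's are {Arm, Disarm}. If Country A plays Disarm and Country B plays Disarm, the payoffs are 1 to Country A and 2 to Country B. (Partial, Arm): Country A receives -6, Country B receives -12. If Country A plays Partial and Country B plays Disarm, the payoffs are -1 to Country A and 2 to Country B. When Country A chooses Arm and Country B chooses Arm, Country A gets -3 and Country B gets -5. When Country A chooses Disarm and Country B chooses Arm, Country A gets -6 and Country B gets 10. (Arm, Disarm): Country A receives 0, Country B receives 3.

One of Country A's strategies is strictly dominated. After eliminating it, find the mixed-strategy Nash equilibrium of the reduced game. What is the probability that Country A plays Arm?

p = 1/2

Country A's strategy Partial is strictly dominated by Arm: -3 > -6 and 0 > -1. Eliminate Partial.
Set Country B's expected payoff from Arm equal to that from Disarm:
  Country B's payoff from Arm: p·(-5) + (1−p)·10 = -15p + 10
  Country B's payoff from Disarm: p·3 + (1−p)·2 = p + 2
  -15p + 10 = p + 2  ⇒  -16p = -8  ⇒  p = 1/2.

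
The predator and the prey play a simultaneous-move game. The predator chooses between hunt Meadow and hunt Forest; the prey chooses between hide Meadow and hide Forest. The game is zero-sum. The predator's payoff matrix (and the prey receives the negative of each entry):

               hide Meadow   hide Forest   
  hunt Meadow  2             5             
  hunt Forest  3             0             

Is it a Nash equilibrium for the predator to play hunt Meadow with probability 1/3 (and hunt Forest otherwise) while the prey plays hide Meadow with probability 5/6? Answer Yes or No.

Given the predator's mix p = 1/3, the prey's payoff from hide Meadow is -8/3 but from hide Forest is -5/3. The prey strictly prefers hide Forest, so the prey would not mix.
So the proposed profile is not a Nash equilibrium.

No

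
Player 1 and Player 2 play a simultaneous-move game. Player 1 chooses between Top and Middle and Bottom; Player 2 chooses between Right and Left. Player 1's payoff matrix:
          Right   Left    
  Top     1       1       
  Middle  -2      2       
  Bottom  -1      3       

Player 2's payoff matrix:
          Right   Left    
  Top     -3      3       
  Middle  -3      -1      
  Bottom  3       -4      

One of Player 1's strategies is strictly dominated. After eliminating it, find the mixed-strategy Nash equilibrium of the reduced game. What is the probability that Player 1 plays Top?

Player 1's strategy Middle is strictly dominated by Bottom: -1 > -2 and 3 > 2. Eliminate Middle.
Player 1's mix must leave Player 2 indifferent between Right and Left.
  Player 2's expected payoff from Right: p·(-3) + (1−p)·3 = -6p + 3
  Player 2's expected payoff from Left: p·3 + (1−p)·(-4) = 7p - 4
  -6p + 3 = 7p - 4  ⇒  -13p = -7  ⇒  p = 7/13.

p = 7/13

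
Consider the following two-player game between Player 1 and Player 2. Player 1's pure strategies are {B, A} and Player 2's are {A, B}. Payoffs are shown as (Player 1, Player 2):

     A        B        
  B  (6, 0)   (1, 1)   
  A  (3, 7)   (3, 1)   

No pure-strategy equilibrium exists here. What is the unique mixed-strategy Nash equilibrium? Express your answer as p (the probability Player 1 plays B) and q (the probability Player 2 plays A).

p = 6/7, q = 2/5

Player 2's indifference between A and B determines Player 1's mixing probability p:
  Player 2's payoff from A: p·0 + (1−p)·7 = -7p + 7
  Player 2's payoff from B: p·1 + (1−p)·1 = 1
  -7p + 7 = 1  ⇒  -7p = -6  ⇒  p = 6/7.
In a mixed equilibrium Player 1 is indifferent between B and A; this condition fixes q.
  Player 1's payoff from B: q·6 + (1−q)·1 = 5q + 1
  Player 1's payoff from A: q·3 + (1−q)·3 = 3
  5q + 1 = 3  ⇒  5q = 2  ⇒  q = 2/5.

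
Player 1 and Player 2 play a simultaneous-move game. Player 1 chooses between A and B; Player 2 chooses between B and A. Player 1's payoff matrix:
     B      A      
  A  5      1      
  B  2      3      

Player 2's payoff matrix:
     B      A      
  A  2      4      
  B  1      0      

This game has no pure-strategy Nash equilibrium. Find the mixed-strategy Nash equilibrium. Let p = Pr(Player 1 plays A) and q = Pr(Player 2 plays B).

p = 1/3, q = 2/5

Player 2's indifference between B and A determines Player 1's mixing probability p:
  Player 2's payoff to B: p·2 + (1−p)·1 = p + 1
  Player 2's payoff to A: p·4 + (1−p)·0 = 4p
  p + 1 = 4p  ⇒  -3p = -1  ⇒  p = 1/3.
Player 2's mix must leave Player 1 indifferent between A and B.
  Player 1's payoff from A: q·5 + (1−q)·1 = 4q + 1
  Player 1's payoff from B: q·2 + (1−q)·3 = -q + 3
  4q + 1 = -q + 3  ⇒  5q = 2  ⇒  q = 2/5.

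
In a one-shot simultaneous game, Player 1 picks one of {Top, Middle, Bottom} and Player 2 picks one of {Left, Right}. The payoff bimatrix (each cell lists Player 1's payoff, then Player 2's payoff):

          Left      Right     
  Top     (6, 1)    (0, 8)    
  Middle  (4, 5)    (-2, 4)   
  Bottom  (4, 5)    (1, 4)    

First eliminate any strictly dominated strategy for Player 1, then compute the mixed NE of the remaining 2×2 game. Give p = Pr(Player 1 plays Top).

p = 1/8

Player 1's strategy Middle is strictly dominated by Top: 6 > 4 and 0 > -2. Eliminate Middle.
Player 2's indifference between Left and Right determines Player 1's mixing probability p:
  Player 2's payoff from Left: p·1 + (1−p)·5 = -4p + 5
  Player 2's payoff from Right: p·8 + (1−p)·4 = 4p + 4
  -4p + 5 = 4p + 4  ⇒  -8p = -1  ⇒  p = 1/8.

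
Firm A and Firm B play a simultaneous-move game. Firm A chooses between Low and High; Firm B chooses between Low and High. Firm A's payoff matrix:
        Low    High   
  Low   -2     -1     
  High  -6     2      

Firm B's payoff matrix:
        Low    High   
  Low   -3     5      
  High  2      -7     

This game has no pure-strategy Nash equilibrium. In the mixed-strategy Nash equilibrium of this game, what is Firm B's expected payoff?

In a mixed equilibrium Firm B is indifferent between Low and High; this condition fixes p.
  Firm B's expected payoff from Low: p·(-3) + (1−p)·2 = -5p + 2
  Firm B's expected payoff from High: p·5 + (1−p)·(-7) = 12p - 7
  -5p + 2 = 12p - 7  ⇒  -17p = -9  ⇒  p = 9/17.
At equilibrium Firm B is indifferent across columns, so Firm B's payoff equals the payoff from Low: (9/17)·(-3) + (8/17)·2 = -11/17.

-11/17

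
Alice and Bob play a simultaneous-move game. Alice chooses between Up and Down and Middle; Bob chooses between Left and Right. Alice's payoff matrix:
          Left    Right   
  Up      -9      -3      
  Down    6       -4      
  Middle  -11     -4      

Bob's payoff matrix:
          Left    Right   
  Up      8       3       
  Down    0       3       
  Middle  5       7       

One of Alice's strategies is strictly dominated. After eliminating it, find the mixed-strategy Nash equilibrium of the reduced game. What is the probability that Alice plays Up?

Alice's strategy Middle is strictly dominated by Up: -9 > -11 and -3 > -4. Eliminate Middle.
Set Bob's expected payoff from Left equal to that from Right:
  Bob's expected payoff from Left: p·8 + (1−p)·0 = 8p
  Bob's expected payoff from Right: p·3 + (1−p)·3 = 3
  8p = 3  ⇒  8p = 3  ⇒  p = 3/8.

p = 3/8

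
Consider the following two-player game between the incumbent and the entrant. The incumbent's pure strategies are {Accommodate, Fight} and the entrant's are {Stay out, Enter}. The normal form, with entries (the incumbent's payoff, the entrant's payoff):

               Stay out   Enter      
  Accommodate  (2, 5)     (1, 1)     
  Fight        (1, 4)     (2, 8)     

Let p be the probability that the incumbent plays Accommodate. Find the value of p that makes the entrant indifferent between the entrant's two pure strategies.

The incumbent's mix must leave the entrant indifferent between Stay out and Enter.
  the entrant's payoff to Stay out: p·5 + (1−p)·4 = p + 4
  the entrant's payoff to Enter: p·1 + (1−p)·8 = -7p + 8
  p + 4 = -7p + 8  ⇒  8p = 4  ⇒  p = 1/2.

p = 1/2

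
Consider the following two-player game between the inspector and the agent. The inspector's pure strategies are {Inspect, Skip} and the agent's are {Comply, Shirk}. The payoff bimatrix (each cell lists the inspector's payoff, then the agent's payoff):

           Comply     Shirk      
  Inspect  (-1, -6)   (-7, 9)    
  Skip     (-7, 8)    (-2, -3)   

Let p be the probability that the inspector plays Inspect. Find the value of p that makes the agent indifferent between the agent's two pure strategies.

p = 11/26

The inspector's mix must leave the agent indifferent between Comply and Shirk.
  the agent's payoff from Comply: p·(-6) + (1−p)·8 = -14p + 8
  the agent's payoff from Shirk: p·9 + (1−p)·(-3) = 12p - 3
  -14p + 8 = 12p - 3  ⇒  -26p = -11  ⇒  p = 11/26.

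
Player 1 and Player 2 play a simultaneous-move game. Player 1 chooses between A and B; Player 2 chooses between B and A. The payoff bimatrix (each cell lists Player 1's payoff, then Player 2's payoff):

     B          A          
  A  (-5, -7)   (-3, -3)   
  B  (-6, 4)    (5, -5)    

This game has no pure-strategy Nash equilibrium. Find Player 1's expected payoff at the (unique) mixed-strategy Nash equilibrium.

-43/9

In a mixed equilibrium Player 1 is indifferent between A and B; this condition fixes q.
  Player 1's payoff from A: q·(-5) + (1−q)·(-3) = -2q - 3
  Player 1's payoff from B: q·(-6) + (1−q)·5 = -11q + 5
  -2q - 3 = -11q + 5  ⇒  9q = 8  ⇒  q = 8/9.
At equilibrium Player 1 is indifferent across rows, so Player 1's payoff equals the payoff from A: (8/9)·(-5) + (1/9)·(-3) = -43/9.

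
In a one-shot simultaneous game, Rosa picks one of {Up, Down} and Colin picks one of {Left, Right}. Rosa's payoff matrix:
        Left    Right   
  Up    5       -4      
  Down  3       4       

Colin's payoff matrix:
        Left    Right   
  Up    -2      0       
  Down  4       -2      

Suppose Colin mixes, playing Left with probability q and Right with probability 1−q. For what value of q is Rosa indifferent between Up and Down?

Colin's mix must leave Rosa indifferent between Up and Down.
  Rosa's expected payoff from Up: q·5 + (1−q)·(-4) = 9q - 4
  Rosa's expected payoff from Down: q·3 + (1−q)·4 = -q + 4
  9q - 4 = -q + 4  ⇒  10q = 8  ⇒  q = 4/5.

q = 4/5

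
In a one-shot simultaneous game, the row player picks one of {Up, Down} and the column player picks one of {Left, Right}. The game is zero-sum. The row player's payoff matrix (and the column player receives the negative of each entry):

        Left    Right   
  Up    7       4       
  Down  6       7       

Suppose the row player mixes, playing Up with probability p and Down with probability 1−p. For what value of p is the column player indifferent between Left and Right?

For the column player to be willing to mix, the column player must be indifferent between Left and Right, which pins down the row player's mix.
  the column player's payoff to Left: p·(-7) + (1−p)·(-6) = -p - 6
  the column player's payoff to Right: p·(-4) + (1−p)·(-7) = 3p - 7
  -p - 6 = 3p - 7  ⇒  -4p = -1  ⇒  p = 1/4.

p = 1/4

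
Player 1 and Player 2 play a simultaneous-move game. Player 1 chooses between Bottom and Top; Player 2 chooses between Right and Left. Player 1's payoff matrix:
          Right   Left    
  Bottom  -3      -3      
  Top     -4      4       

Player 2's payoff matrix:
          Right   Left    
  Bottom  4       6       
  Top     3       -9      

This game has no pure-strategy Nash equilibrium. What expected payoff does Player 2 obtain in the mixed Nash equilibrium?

27/7

For Player 2 to be willing to mix, Player 2 must be indifferent between Right and Left, which pins down Player 1's mix.
  Player 2's payoff from Right: p·4 + (1−p)·3 = p + 3
  Player 2's payoff from Left: p·6 + (1−p)·(-9) = 15p - 9
  p + 3 = 15p - 9  ⇒  -14p = -12  ⇒  p = 6/7.
At equilibrium Player 2 is indifferent across columns, so Player 2's payoff equals the payoff from Right: (6/7)·4 + (1/7)·3 = 27/7.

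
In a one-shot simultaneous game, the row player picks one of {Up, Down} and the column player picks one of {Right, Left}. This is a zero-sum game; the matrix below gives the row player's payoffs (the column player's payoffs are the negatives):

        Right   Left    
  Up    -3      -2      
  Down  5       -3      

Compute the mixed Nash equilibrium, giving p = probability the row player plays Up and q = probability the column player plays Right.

p = 8/9, q = 1/9

For the column player to be willing to mix, the column player must be indifferent between Right and Left, which pins down the row player's mix.
  the column player's payoff to Right: p·3 + (1−p)·(-5) = 8p - 5
  the column player's payoff to Left: p·2 + (1−p)·3 = -p + 3
  8p - 5 = -p + 3  ⇒  9p = 8  ⇒  p = 8/9.
The row player's indifference between Up and Down determines the column player's mixing probability q:
  the row player's payoff to Up: q·(-3) + (1−q)·(-2) = -q - 2
  the row player's payoff to Down: q·5 + (1−q)·(-3) = 8q - 3
  -q - 2 = 8q - 3  ⇒  -9q = -1  ⇒  q = 1/9.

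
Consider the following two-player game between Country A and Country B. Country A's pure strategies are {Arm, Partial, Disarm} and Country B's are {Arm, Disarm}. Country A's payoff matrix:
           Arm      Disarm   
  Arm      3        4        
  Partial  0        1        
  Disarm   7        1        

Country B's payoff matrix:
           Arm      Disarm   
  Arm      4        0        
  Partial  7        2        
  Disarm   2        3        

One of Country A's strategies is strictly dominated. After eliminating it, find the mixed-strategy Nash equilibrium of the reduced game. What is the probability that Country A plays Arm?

Country A's strategy Partial is strictly dominated by Arm: 3 > 0 and 4 > 1. Eliminate Partial.
For Country B to be willing to mix, Country B must be indifferent between Arm and Disarm, which pins down Country A's mix.
  Country B's expected payoff from Arm: p·4 + (1−p)·2 = 2p + 2
  Country B's expected payoff from Disarm: p·0 + (1−p)·3 = -3p + 3
  2p + 2 = -3p + 3  ⇒  5p = 1  ⇒  p = 1/5.

p = 1/5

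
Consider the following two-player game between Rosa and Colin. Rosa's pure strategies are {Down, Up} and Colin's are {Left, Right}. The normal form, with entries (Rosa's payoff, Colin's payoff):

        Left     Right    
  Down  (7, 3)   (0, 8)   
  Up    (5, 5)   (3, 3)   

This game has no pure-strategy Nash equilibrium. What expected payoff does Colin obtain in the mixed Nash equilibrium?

In a mixed equilibrium Colin is indifferent between Left and Right; this condition fixes p.
  Colin's payoff from Left: p·3 + (1−p)·5 = -2p + 5
  Colin's payoff from Right: p·8 + (1−p)·3 = 5p + 3
  -2p + 5 = 5p + 3  ⇒  -7p = -2  ⇒  p = 2/7.
At equilibrium Colin is indifferent across columns, so Colin's payoff equals the payoff from Left: (2/7)·3 + (5/7)·5 = 31/7.

31/7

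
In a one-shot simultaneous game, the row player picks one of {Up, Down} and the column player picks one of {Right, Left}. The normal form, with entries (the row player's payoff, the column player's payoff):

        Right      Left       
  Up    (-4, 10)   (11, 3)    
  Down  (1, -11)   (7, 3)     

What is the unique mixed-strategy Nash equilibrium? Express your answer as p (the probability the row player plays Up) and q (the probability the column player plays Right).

Set the column player's expected payoff from Right equal to that from Left:
  the column player's expected payoff from Right: p·10 + (1−p)·(-11) = 21p - 11
  the column player's expected payoff from Left: p·3 + (1−p)·3 = 3
  21p - 11 = 3  ⇒  21p = 14  ⇒  p = 2/3.
Set the row player's expected payoff from Up equal to that from Down:
  the row player's expected payoff from Up: q·(-4) + (1−q)·11 = -15q + 11
  the row player's expected payoff from Down: q·1 + (1−q)·7 = -6q + 7
  -15q + 11 = -6q + 7  ⇒  -9q = -4  ⇒  q = 4/9.

p = 2/3, q = 4/9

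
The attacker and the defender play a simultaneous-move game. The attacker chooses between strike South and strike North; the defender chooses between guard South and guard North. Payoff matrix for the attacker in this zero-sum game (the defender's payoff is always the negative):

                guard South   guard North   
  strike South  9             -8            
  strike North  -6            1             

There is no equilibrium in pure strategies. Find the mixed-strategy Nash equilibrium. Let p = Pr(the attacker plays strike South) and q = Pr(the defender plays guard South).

The defender's indifference between guard South and guard North determines the attacker's mixing probability p:
  the defender's payoff from guard South: p·(-9) + (1−p)·6 = -15p + 6
  the defender's payoff from guard North: p·8 + (1−p)·(-1) = 9p - 1
  -15p + 6 = 9p - 1  ⇒  -24p = -7  ⇒  p = 7/24.
Set the attacker's expected payoff from strike South equal to that from strike North:
  the attacker's payoff to strike South: q·9 + (1−q)·(-8) = 17q - 8
  the attacker's payoff to strike North: q·(-6) + (1−q)·1 = -7q + 1
  17q - 8 = -7q + 1  ⇒  24q = 9  ⇒  q = 3/8.

p = 7/24, q = 3/8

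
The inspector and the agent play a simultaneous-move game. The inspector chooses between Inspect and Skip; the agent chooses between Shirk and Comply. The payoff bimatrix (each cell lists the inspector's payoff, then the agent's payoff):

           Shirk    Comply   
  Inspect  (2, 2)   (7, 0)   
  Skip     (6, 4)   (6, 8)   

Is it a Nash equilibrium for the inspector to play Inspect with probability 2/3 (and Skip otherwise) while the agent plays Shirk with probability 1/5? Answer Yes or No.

Check the agent's indifference given the inspector's mix p = 2/3:
  payoff from Shirk = 8/3; payoff from Comply = 8/3 — equal.
Check the inspector's indifference given the agent's mix q = 1/5:
  payoff from Inspect = 6; payoff from Skip = 6 — equal.
Both players are indifferent, so neither can profitably deviate.

Yes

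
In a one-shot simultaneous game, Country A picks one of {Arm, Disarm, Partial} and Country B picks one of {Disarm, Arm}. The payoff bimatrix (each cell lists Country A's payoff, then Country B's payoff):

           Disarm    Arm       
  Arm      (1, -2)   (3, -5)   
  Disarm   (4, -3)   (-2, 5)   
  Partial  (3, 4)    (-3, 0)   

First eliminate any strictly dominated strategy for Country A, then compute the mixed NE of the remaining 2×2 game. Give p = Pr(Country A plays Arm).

Country A's strategy Partial is strictly dominated by Disarm: 4 > 3 and -2 > -3. Eliminate Partial.
Country A's mix must leave Country B indifferent between Disarm and Arm.
  Country B's payoff to Disarm: p·(-2) + (1−p)·(-3) = p - 3
  Country B's payoff to Arm: p·(-5) + (1−p)·5 = -10p + 5
  p - 3 = -10p + 5  ⇒  11p = 8  ⇒  p = 8/11.

p = 8/11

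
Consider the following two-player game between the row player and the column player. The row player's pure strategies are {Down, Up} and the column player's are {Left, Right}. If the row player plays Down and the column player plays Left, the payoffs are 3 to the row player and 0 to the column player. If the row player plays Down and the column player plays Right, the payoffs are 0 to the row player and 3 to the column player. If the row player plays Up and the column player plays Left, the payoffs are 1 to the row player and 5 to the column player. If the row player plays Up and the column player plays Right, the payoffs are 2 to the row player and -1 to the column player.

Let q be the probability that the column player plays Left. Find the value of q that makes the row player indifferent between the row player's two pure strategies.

q = 1/2

The column player's mix must leave the row player indifferent between Down and Up.
  the row player's payoff to Down: q·3 + (1−q)·0 = 3q
  the row player's payoff to Up: q·1 + (1−q)·2 = -q + 2
  3q = -q + 2  ⇒  4q = 2  ⇒  q = 1/2.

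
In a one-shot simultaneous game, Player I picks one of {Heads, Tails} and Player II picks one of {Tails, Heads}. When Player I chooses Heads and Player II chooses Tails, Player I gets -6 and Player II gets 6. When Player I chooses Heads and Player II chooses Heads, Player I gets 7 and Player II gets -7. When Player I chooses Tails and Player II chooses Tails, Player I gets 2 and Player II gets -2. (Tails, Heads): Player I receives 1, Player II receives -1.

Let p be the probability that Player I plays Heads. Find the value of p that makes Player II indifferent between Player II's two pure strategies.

For Player II to be willing to mix, Player II must be indifferent between Tails and Heads, which pins down Player I's mix.
  Player II's expected payoff from Tails: p·6 + (1−p)·(-2) = 8p - 2
  Player II's expected payoff from Heads: p·(-7) + (1−p)·(-1) = -6p - 1
  8p - 2 = -6p - 1  ⇒  14p = 1  ⇒  p = 1/14.

p = 1/14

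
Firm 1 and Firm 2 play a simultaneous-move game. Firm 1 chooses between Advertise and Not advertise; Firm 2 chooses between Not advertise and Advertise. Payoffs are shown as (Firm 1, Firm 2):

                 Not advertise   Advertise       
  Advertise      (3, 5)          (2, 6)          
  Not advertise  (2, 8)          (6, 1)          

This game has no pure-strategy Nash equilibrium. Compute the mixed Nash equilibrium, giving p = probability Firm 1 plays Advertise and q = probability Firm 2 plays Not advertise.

p = 7/8, q = 4/5

For Firm 2 to be willing to mix, Firm 2 must be indifferent between Not advertise and Advertise, which pins down Firm 1's mix.
  Firm 2's payoff to Not advertise: p·5 + (1−p)·8 = -3p + 8
  Firm 2's payoff to Advertise: p·6 + (1−p)·1 = 5p + 1
  -3p + 8 = 5p + 1  ⇒  -8p = -7  ⇒  p = 7/8.
Firm 1's indifference between Advertise and Not advertise determines Firm 2's mixing probability q:
  Firm 1's payoff to Advertise: q·3 + (1−q)·2 = q + 2
  Firm 1's payoff to Not advertise: q·2 + (1−q)·6 = -4q + 6
  q + 2 = -4q + 6  ⇒  5q = 4  ⇒  q = 4/5.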